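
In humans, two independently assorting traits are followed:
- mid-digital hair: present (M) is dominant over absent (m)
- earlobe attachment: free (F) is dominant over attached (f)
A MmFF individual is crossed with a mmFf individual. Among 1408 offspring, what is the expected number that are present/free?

Dihybrid cross MmFF × mmFf — consider each gene separately:
mid-digital hair: Mm × mm → 2 Mm, 2 mm → 2 M_ : 2 mm (out of 4)
earlobe attachment: FF × Ff → 2 FF, 2 Ff → 4 F_ (out of 4)
Combine (counts out of 4 × 4 = 16): present/free (M_F_) = 2×4 = 8; absent/free (mmF_) = 2×4 = 8
Phenotype counts (out of 16): 8 present/free, 8 absent/free
present/free: 8 out of 16 → fraction 1/2
Expected count = 1/2 × 1408 = 704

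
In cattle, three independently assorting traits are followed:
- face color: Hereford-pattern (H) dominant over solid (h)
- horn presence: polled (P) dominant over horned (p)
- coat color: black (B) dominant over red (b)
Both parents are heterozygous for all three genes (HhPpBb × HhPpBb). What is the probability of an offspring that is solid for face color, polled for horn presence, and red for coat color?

Trihybrid cross: HhPpBb × HhPpBb
Each trait segregates independently with a 3:1 phenotypic ratio, so each gene contributes 3/4 (dominant) or 1/4 (recessive).
Target: solid (face color), polled (horn presence), red (coat color)
Probability = product of independent per-trait probabilities
= 1/4 × 3/4 × 1/4 = 3/64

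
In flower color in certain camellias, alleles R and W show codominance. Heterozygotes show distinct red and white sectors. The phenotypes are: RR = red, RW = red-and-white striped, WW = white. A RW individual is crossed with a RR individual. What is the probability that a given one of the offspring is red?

Punnett square for RW × RR:
Offspring genotypes: 2 RR, 2 RW
Phenotype counts: 2 red, 2 red-and-white striped
red: 2 out of 4
Probability: 2/4 = 1/2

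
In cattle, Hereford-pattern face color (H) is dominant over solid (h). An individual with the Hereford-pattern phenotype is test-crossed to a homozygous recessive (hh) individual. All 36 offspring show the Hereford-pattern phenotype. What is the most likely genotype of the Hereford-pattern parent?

Test cross: ? × hh
All offspring are Hereford-pattern.
If the unknown parent were heterozygous (Hh), about half of 36 offspring would be solid; none are. The unknown parent is most likely homozygous dominant (HH).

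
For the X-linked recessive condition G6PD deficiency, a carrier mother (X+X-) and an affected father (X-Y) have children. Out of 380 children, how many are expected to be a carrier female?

Cross: X+X- × X-Y
Offspring: 1 X+X-, 1 X+Y, 1 X-X-, 1 X-Y
Probability of a carrier female: 1/4
Expected count = 1/4 × 380 = 95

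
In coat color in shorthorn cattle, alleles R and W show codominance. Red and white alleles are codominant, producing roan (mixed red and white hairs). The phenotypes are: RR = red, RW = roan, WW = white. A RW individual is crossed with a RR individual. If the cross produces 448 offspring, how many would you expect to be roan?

Punnett square for RW × RR:
Offspring genotypes: 2 RR, 2 RW
Phenotype counts: 2 red, 2 roan
roan: 2 out of 4 → fraction 1/2
Expected count = 1/2 × 448 = 224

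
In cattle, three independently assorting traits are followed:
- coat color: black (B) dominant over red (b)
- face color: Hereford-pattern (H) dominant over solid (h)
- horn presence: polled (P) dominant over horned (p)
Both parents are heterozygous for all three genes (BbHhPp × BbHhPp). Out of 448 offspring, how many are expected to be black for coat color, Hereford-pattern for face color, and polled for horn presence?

Trihybrid cross: BbHhPp × BbHhPp
Each trait segregates independently with a 3:1 phenotypic ratio, so each gene contributes 3/4 (dominant) or 1/4 (recessive).
Target: black (coat color), Hereford-pattern (face color), polled (horn presence)
Probability = product of independent per-trait probabilities
= 3/4 × 3/4 × 3/4 = 27/64
Expected count = 27/64 × 448 = 189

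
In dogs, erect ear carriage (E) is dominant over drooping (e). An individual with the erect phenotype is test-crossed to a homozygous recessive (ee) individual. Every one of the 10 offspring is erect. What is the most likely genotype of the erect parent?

Test cross: ? × ee
All offspring are erect.
If the unknown parent were heterozygous (Ee), about half of 10 offspring would be drooping; none are. The unknown parent is most likely homozygous dominant (EE).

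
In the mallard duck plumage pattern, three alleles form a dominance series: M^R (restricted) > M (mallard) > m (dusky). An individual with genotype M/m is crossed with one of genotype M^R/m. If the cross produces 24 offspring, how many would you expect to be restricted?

Cross: M/m × M^R/m
Allele dominance: M^R > M > m
Offspring genotypes: 1 M^R/M, 1 M/m, 1 M^R/m, 1 m/m
Phenotype counts: 2 restricted, 1 mallard, 1 dusky
restricted: 2 out of 4 → fraction 1/2
Expected count = 1/2 × 24 = 12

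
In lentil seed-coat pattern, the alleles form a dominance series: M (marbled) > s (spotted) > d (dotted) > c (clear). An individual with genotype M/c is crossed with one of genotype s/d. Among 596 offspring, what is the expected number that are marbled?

Cross: M/c × s/d
Allele dominance: M > s > d > c
Offspring genotypes: 1 M/s, 1 M/d, 1 s/c, 1 d/c
Phenotype counts: 2 marbled, 1 spotted, 1 dotted
marbled: 2 out of 4 → fraction 1/2
Expected count = 1/2 × 596 = 298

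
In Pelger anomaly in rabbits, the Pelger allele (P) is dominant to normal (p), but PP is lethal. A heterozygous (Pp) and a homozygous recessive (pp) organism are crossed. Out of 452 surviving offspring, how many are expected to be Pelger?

Cross: Pp × pp
Punnett square offspring (before lethality): 2 Pp, 2 pp
No PP offspring are produced in this cross.
Pelger: 2 out of 4 → fraction 1/2
Expected count = 1/2 × 452 = 226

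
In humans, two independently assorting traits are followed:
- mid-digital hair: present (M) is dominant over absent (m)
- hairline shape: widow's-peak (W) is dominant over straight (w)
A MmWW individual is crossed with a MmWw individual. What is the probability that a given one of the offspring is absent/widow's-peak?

Dihybrid cross MmWW × MmWw — consider each gene separately:
mid-digital hair: Mm × Mm → 1 MM, 2 Mm, 1 mm → 3 M_ : 1 mm (out of 4)
hairline shape: WW × Ww → 2 WW, 2 Ww → 4 W_ (out of 4)
Combine (counts out of 4 × 4 = 16): present/widow's-peak (M_W_) = 3×4 = 12; absent/widow's-peak (mmW_) = 1×4 = 4
Phenotype counts (out of 16): 12 present/widow's-peak, 4 absent/widow's-peak
absent/widow's-peak: 4 out of 16
Probability: 4/16 = 1/4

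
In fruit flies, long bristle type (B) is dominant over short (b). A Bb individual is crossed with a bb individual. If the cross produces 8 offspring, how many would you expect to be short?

Punnett square for Bb × bb:
Offspring genotypes: 2 Bb, 2 bb
long: 2, short: 2
short: 2 out of 4 → fraction 1/2
Expected count = 1/2 × 8 = 4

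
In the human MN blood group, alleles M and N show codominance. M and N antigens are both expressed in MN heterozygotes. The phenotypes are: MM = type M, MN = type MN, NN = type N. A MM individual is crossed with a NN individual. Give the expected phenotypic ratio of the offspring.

Punnett square for MM × NN:
Offspring genotypes: 4 MN
Phenotype counts: 4 type MN
Ratio: all type MN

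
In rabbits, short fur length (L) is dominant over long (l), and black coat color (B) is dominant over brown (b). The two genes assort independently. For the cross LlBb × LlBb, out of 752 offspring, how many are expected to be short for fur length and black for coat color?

Dihybrid cross LlBb × LlBb — consider each gene separately:
fur length: Ll × Ll → 1 LL, 2 Ll, 1 ll → 3 L_ : 1 ll (out of 4)
coat color: Bb × Bb → 1 BB, 2 Bb, 1 bb → 3 B_ : 1 bb (out of 4)
Looking for: short (L_) and black (B_)
P(short) = 3/4, P(black) = 3/4
P(both) = 3/4 × 3/4 = 9/16
Expected count = 9/16 × 752 = 423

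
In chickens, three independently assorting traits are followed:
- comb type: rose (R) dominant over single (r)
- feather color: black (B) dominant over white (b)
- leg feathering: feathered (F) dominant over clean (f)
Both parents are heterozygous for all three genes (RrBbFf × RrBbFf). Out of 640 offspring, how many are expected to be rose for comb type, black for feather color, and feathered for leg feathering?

Trihybrid cross: RrBbFf × RrBbFf
Each trait segregates independently with a 3:1 phenotypic ratio, so each gene contributes 3/4 (dominant) or 1/4 (recessive).
Target: rose (comb type), black (feather color), feathered (leg feathering)
Probability = product of independent per-trait probabilities
= 3/4 × 3/4 × 3/4 = 27/64
Expected count = 27/64 × 640 = 270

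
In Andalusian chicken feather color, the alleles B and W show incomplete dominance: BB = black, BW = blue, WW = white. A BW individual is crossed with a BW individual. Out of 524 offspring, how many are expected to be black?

Punnett square for BW × BW:
Offspring genotypes: 1 BB, 2 BW, 1 WW
Phenotype counts: 1 black, 2 blue, 1 white
black: 1 out of 4 → fraction 1/4
Expected count = 1/4 × 524 = 131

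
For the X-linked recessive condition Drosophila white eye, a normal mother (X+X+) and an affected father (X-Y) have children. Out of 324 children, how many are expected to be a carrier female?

Cross: X+X+ × X-Y
Offspring: 2 X+X-, 2 X+Y
Probability of a carrier female: 2/4 = 1/2
Expected count = 1/2 × 324 = 162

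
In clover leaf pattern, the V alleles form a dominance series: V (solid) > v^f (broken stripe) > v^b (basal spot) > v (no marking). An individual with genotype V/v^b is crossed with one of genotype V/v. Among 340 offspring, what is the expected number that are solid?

Cross: V/v^b × V/v
Allele dominance: V > v^f > v^b > v
Offspring genotypes: 1 V/V, 1 V/v, 1 V/v^b, 1 v^b/v
Phenotype counts: 3 solid, 1 basal spot
solid: 3 out of 4 → fraction 3/4
Expected count = 3/4 × 340 = 255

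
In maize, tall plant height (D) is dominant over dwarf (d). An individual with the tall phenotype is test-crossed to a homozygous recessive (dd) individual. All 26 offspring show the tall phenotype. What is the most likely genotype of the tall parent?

Test cross: ? × dd
All offspring are tall.
If the unknown parent were heterozygous (Dd), about half of 26 offspring would be dwarf; none are. The unknown parent is most likely homozygous dominant (DD).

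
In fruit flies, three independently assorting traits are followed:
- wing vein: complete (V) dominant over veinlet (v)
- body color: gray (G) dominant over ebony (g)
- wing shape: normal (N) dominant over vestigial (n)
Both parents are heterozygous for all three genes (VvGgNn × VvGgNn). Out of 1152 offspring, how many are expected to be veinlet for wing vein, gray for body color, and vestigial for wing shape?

Trihybrid cross: VvGgNn × VvGgNn
Each trait segregates independently with a 3:1 phenotypic ratio, so each gene contributes 3/4 (dominant) or 1/4 (recessive).
Target: veinlet (wing vein), gray (body color), vestigial (wing shape)
Probability = product of independent per-trait probabilities
= 1/4 × 3/4 × 1/4 = 3/64
Expected count = 3/64 × 1152 = 54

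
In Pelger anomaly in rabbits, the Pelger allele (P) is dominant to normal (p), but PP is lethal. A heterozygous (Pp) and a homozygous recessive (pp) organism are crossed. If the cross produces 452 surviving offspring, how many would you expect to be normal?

Cross: Pp × pp
Punnett square offspring (before lethality): 2 Pp, 2 pp
No PP offspring are produced in this cross.
normal: 2 out of 4 → fraction 1/2
Expected count = 1/2 × 452 = 226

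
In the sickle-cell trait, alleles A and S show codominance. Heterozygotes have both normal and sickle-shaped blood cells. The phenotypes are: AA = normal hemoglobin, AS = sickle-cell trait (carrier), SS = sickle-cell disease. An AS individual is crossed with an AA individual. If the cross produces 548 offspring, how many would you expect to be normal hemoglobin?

Punnett square for AS × AA:
Offspring genotypes: 2 AA, 2 AS
Phenotype counts: 2 normal hemoglobin, 2 sickle-cell trait (carrier)
normal hemoglobin: 2 out of 4 → fraction 1/2
Expected count = 1/2 × 548 = 274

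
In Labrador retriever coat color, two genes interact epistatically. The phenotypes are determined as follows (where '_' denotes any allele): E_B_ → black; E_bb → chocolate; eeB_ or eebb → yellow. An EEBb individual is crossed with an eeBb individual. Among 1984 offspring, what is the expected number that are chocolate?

Cross: EEBb × eeBb — consider each gene separately:
E gene: EE × ee → 4 Ee → 4 E_ (out of 4)
B gene: Bb × Bb → 1 BB, 2 Bb, 1 bb → 3 B_ : 1 bb (out of 4)
Genotype classes (out of 4 × 4 = 16): E_B_ = 4×3 = 12; E_bb = 4×1 = 4
Apply the phenotype rules: E_B_ (12) → black; E_bb (4) → chocolate
Phenotype counts (out of 16): 12 black, 4 chocolate
chocolate: 4 out of 16 → fraction 1/4
Expected count = 1/4 × 1984 = 496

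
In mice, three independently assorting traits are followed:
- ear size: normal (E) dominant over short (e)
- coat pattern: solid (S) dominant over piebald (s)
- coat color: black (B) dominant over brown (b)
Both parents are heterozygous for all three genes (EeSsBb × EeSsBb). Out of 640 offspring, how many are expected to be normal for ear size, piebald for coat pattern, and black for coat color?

Trihybrid cross: EeSsBb × EeSsBb
Each trait segregates independently with a 3:1 phenotypic ratio, so each gene contributes 3/4 (dominant) or 1/4 (recessive).
Target: normal (ear size), piebald (coat pattern), black (coat color)
Probability = product of independent per-trait probabilities
= 3/4 × 1/4 × 3/4 = 9/64
Expected count = 9/64 × 640 = 90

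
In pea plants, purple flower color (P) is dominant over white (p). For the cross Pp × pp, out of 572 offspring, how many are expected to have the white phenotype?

Punnett square for Pp × pp:
Offspring genotypes: 2 Pp, 2 pp
Total offspring: 4
Count with target: 2
Probability: 2/4 = 1/2
Expected count = 1/2 × 572 = 286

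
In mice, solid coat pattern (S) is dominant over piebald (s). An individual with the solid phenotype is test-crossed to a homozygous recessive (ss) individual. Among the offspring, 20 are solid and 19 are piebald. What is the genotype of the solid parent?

Test cross: ? × ss
Offspring: 20 solid, 19 piebald — approximately 1:1.
A 1:1 ratio in a test cross indicates the unknown parent is heterozygous (Ss).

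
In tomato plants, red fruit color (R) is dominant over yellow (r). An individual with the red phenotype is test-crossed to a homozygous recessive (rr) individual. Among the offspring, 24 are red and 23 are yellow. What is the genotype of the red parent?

Test cross: ? × rr
Offspring: 24 red, 23 yellow — approximately 1:1.
A 1:1 ratio in a test cross indicates the unknown parent is heterozygous (Rr).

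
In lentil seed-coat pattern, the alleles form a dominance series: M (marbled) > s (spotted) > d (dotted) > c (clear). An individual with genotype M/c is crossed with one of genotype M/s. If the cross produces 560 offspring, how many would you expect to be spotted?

Cross: M/c × M/s
Allele dominance: M > s > d > c
Offspring genotypes: 1 M/M, 1 M/s, 1 M/c, 1 s/c
Phenotype counts: 3 marbled, 1 spotted
spotted: 1 out of 4 → fraction 1/4
Expected count = 1/4 × 560 = 140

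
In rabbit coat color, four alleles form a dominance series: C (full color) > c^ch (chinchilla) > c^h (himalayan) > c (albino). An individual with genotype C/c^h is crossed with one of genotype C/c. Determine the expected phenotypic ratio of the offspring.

Cross: C/c^h × C/c
Allele dominance: C > c^ch > c^h > c
Offspring genotypes: 1 C/C, 1 C/c, 1 C/c^h, 1 c^h/c
Phenotype counts: 3 full color, 1 himalayan
Ratio: 3 full color : 1 himalayan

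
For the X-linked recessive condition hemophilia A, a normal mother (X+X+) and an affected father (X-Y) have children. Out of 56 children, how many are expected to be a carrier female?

Cross: X+X+ × X-Y
Offspring: 2 X+X-, 2 X+Y
Probability of a carrier female: 2/4 = 1/2
Expected count = 1/2 × 56 = 28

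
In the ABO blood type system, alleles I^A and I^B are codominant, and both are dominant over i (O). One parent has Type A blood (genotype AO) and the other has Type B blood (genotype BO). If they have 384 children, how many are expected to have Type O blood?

Cross: AO × BO
Possible offspring genotypes: 1 AB, 1 AO, 1 BO, 1 OO
Blood type counts: 1 Type AB, 1 Type A, 1 Type B, 1 Type O
Probability of Type O: 1/4
Expected count = 1/4 × 384 = 96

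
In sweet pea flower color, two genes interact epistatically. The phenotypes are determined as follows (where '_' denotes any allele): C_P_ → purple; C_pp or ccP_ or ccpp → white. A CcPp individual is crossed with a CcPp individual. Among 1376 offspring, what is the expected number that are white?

Cross: CcPp × CcPp — consider each gene separately:
C gene: Cc × Cc → 1 CC, 2 Cc, 1 cc → 3 C_ : 1 cc (out of 4)
P gene: Pp × Pp → 1 PP, 2 Pp, 1 pp → 3 P_ : 1 pp (out of 4)
Genotype classes (out of 4 × 4 = 16): C_P_ = 3×3 = 9; C_pp = 3×1 = 3; ccP_ = 1×3 = 3; ccpp = 1×1 = 1
Apply the phenotype rules: C_P_ (9) → purple; C_pp (3) + ccP_ (3) + ccpp (1) → white
Phenotype counts (out of 16): 9 purple, 7 white
white: 7 out of 16 → fraction 7/16
Expected count = 7/16 × 1376 = 602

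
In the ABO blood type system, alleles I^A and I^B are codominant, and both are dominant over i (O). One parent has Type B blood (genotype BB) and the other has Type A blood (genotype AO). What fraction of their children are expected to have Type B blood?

Cross: BB × AO
Possible offspring genotypes: 2 AB, 2 BO
Blood type counts: 2 Type AB, 2 Type B
Probability of Type B: 2/4 = 1/2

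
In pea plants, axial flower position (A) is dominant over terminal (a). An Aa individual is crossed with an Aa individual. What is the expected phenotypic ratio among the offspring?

Punnett square for Aa × Aa:
Offspring genotypes: 1 AA, 2 Aa, 1 aa
axial: 3, terminal: 1
Ratio: 3:1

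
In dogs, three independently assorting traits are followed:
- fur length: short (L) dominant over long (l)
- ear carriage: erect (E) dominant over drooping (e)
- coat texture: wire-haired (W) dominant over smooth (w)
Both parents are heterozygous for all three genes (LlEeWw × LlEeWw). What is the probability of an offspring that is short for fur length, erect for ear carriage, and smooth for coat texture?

Trihybrid cross: LlEeWw × LlEeWw
Each trait segregates independently with a 3:1 phenotypic ratio, so each gene contributes 3/4 (dominant) or 1/4 (recessive).
Target: short (fur length), erect (ear carriage), smooth (coat texture)
Probability = product of independent per-trait probabilities
= 3/4 × 3/4 × 1/4 = 9/64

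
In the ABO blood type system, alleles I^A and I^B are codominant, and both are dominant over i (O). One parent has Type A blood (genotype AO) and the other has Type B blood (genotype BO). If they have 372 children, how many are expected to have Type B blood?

Cross: AO × BO
Possible offspring genotypes: 1 AB, 1 AO, 1 BO, 1 OO
Blood type counts: 1 Type AB, 1 Type A, 1 Type B, 1 Type O
Probability of Type B: 1/4
Expected count = 1/4 × 372 = 93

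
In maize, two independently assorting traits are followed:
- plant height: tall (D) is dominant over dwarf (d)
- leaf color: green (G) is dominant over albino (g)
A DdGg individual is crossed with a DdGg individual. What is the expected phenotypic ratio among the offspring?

Dihybrid cross DdGg × DdGg — consider each gene separately:
plant height: Dd × Dd → 1 DD, 2 Dd, 1 dd → 3 D_ : 1 dd (out of 4)
leaf color: Gg × Gg → 1 GG, 2 Gg, 1 gg → 3 G_ : 1 gg (out of 4)
Combine (counts out of 4 × 4 = 16): tall/green (D_G_) = 3×3 = 9; tall/albino (D_gg) = 3×1 = 3; dwarf/green (ddG_) = 1×3 = 3; dwarf/albino (ddgg) = 1×1 = 1
Phenotype counts (out of 16): 9 tall/green, 3 tall/albino, 3 dwarf/green, 1 dwarf/albino
Ratio: 9 tall/green : 3 tall/albino : 3 dwarf/green : 1 dwarf/albino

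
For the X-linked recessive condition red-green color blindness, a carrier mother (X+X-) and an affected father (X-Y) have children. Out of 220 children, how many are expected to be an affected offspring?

Cross: X+X- × X-Y
Offspring: 1 X+X-, 1 X+Y, 1 X-X-, 1 X-Y
Probability of an affected offspring: 2/4 = 1/2
Expected count = 1/2 × 220 = 110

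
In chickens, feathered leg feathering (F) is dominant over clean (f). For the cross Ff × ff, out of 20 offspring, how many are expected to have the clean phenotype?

Punnett square for Ff × ff:
Offspring genotypes: 2 Ff, 2 ff
Total offspring: 4
Count with target: 2
Probability: 2/4 = 1/2
Expected count = 1/2 × 20 = 10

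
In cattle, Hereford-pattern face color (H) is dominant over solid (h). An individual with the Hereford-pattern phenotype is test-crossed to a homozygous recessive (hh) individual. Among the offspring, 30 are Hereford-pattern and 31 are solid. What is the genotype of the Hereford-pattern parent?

Test cross: ? × hh
Offspring: 30 Hereford-pattern, 31 solid — approximately 1:1.
A 1:1 ratio in a test cross indicates the unknown parent is heterozygous (Hh).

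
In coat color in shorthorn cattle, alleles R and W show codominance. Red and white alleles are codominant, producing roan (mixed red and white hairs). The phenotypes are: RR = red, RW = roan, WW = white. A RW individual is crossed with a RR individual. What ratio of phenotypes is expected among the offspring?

Punnett square for RW × RR:
Offspring genotypes: 2 RR, 2 RW
Phenotype counts: 2 red, 2 roan
Ratio: 1 red : 1 roan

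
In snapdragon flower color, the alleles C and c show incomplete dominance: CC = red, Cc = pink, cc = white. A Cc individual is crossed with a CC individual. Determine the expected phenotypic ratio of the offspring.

Punnett square for Cc × CC:
Offspring genotypes: 2 CC, 2 Cc
Phenotype counts: 2 red, 2 pink
Ratio: 1 red : 1 pink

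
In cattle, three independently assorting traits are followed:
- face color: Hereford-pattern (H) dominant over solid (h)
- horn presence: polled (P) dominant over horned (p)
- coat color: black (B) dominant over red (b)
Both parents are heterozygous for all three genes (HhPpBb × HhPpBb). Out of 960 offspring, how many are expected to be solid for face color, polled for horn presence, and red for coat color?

Trihybrid cross: HhPpBb × HhPpBb
Each trait segregates independently with a 3:1 phenotypic ratio, so each gene contributes 3/4 (dominant) or 1/4 (recessive).
Target: solid (face color), polled (horn presence), red (coat color)
Probability = product of independent per-trait probabilities
= 1/4 × 3/4 × 1/4 = 3/64
Expected count = 3/64 × 960 = 45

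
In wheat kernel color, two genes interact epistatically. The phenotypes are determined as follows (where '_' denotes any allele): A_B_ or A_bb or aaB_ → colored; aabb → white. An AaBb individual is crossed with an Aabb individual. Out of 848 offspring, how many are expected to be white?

Cross: AaBb × Aabb — consider each gene separately:
A gene: Aa × Aa → 1 AA, 2 Aa, 1 aa → 3 A_ : 1 aa (out of 4)
B gene: Bb × bb → 2 Bb, 2 bb → 2 B_ : 2 bb (out of 4)
Genotype classes (out of 4 × 4 = 16): A_B_ = 3×2 = 6; A_bb = 3×2 = 6; aaB_ = 1×2 = 2; aabb = 1×2 = 2
Apply the phenotype rules: A_B_ (6) + A_bb (6) + aaB_ (2) → colored; aabb (2) → white
Phenotype counts (out of 16): 14 colored, 2 white
white: 2 out of 16 → fraction 1/8
Expected count = 1/8 × 848 = 106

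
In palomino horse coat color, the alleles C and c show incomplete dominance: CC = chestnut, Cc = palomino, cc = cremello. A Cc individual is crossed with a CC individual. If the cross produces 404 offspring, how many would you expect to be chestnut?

Punnett square for Cc × CC:
Offspring genotypes: 2 CC, 2 Cc
Phenotype counts: 2 chestnut, 2 palomino
chestnut: 2 out of 4 → fraction 1/2
Expected count = 1/2 × 404 = 202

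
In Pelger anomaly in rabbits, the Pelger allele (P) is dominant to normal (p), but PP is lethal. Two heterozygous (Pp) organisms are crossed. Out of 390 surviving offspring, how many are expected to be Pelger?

Cross: Pp × Pp
Punnett square offspring (before lethality): 1 PP, 2 Pp, 1 pp
The PP genotype is lethal (embryos die); surviving offspring: 2 Pp, 1 pp
Pelger: 2 out of 3 → fraction 2/3
Expected count = 2/3 × 390 = 260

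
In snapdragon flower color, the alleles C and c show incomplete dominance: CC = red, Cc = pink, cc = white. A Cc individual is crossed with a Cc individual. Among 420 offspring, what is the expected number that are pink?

Punnett square for Cc × Cc:
Offspring genotypes: 1 CC, 2 Cc, 1 cc
Phenotype counts: 1 red, 2 pink, 1 white
pink: 2 out of 4 → fraction 1/2
Expected count = 1/2 × 420 = 210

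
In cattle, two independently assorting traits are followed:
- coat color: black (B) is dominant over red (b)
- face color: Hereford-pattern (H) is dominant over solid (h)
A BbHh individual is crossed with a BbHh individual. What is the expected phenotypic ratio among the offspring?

Dihybrid cross BbHh × BbHh — consider each gene separately:
coat color: Bb × Bb → 1 BB, 2 Bb, 1 bb → 3 B_ : 1 bb (out of 4)
face color: Hh × Hh → 1 HH, 2 Hh, 1 hh → 3 H_ : 1 hh (out of 4)
Combine (counts out of 4 × 4 = 16): black/Hereford-pattern (B_H_) = 3×3 = 9; black/solid (B_hh) = 3×1 = 3; red/Hereford-pattern (bbH_) = 1×3 = 3; red/solid (bbhh) = 1×1 = 1
Phenotype counts (out of 16): 9 black/Hereford-pattern, 3 black/solid, 3 red/Hereford-pattern, 1 red/solid
Ratio: 9 black/Hereford-pattern : 3 black/solid : 3 red/Hereford-pattern : 1 red/solid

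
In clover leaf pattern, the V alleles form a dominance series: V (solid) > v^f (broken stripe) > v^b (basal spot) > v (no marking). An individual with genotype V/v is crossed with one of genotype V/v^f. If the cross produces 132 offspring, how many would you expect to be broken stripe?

Cross: V/v × V/v^f
Allele dominance: V > v^f > v^b > v
Offspring genotypes: 1 V/V, 1 V/v^f, 1 V/v, 1 v^f/v
Phenotype counts: 3 solid, 1 broken stripe
broken stripe: 1 out of 4 → fraction 1/4
Expected count = 1/4 × 132 = 33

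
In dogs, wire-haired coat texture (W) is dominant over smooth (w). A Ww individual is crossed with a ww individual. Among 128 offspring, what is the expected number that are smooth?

Punnett square for Ww × ww:
Offspring genotypes: 2 Ww, 2 ww
wire-haired: 2, smooth: 2
smooth: 2 out of 4 → fraction 1/2
Expected count = 1/2 × 128 = 64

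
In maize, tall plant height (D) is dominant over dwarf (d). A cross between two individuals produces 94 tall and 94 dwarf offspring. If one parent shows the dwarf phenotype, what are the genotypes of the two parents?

Observed offspring: 94 tall, 94 dwarf
The observed ratio simplifies to 1:1. One parent shows dwarf, so its genotype must be dd. A 1:1 offspring split requires the other parent to be heterozygous (Dd).
Parent genotypes: dd × Dd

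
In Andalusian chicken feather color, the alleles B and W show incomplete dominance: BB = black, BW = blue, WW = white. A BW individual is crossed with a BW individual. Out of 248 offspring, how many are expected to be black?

Punnett square for BW × BW:
Offspring genotypes: 1 BB, 2 BW, 1 WW
Phenotype counts: 1 black, 2 blue, 1 white
black: 1 out of 4 → fraction 1/4
Expected count = 1/4 × 248 = 62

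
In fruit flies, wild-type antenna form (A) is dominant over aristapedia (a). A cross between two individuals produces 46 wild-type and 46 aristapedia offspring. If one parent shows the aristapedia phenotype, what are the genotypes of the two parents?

Observed offspring: 46 wild-type, 46 aristapedia
The observed ratio simplifies to 1:1. One parent shows aristapedia, so its genotype must be aa. A 1:1 offspring split requires the other parent to be heterozygous (Aa).
Parent genotypes: aa × Aa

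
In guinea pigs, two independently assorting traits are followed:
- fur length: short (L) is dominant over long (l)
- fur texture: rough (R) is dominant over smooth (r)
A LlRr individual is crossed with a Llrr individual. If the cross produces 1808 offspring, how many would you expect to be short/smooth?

Dihybrid cross LlRr × Llrr — consider each gene separately:
fur length: Ll × Ll → 1 LL, 2 Ll, 1 ll → 3 L_ : 1 ll (out of 4)
fur texture: Rr × rr → 2 Rr, 2 rr → 2 R_ : 2 rr (out of 4)
Combine (counts out of 4 × 4 = 16): short/rough (L_R_) = 3×2 = 6; short/smooth (L_rr) = 3×2 = 6; long/rough (llR_) = 1×2 = 2; long/smooth (llrr) = 1×2 = 2
Phenotype counts (out of 16): 6 short/rough, 6 short/smooth, 2 long/rough, 2 long/smooth
short/smooth: 6 out of 16 → fraction 3/8
Expected count = 3/8 × 1808 = 678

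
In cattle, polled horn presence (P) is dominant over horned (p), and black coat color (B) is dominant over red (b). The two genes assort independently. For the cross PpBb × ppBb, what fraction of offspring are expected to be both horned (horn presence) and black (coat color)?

Dihybrid cross PpBb × ppBb — consider each gene separately:
horn presence: Pp × pp → 2 Pp, 2 pp → 2 P_ : 2 pp (out of 4)
coat color: Bb × Bb → 1 BB, 2 Bb, 1 bb → 3 B_ : 1 bb (out of 4)
Looking for: horned (pp) and black (B_)
P(horned) = 2/4, P(black) = 3/4
P(both) = 2/4 × 3/4 = 6/16 = 3/8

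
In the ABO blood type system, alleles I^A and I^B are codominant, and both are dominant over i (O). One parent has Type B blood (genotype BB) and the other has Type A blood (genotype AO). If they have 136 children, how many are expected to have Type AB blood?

Cross: BB × AO
Possible offspring genotypes: 2 AB, 2 BO
Blood type counts: 2 Type AB, 2 Type B
Probability of Type AB: 2/4 = 1/2
Expected count = 1/2 × 136 = 68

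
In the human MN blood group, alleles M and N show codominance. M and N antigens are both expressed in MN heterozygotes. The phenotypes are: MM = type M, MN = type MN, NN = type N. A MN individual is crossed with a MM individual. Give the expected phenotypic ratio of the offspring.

Punnett square for MN × MM:
Offspring genotypes: 2 MM, 2 MN
Phenotype counts: 2 type M, 2 type MN
Ratio: 1 type M : 1 type MN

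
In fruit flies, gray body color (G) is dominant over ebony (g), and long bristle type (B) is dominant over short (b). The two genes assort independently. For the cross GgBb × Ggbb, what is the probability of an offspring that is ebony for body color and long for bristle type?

Dihybrid cross GgBb × Ggbb — consider each gene separately:
body color: Gg × Gg → 1 GG, 2 Gg, 1 gg → 3 G_ : 1 gg (out of 4)
bristle type: Bb × bb → 2 Bb, 2 bb → 2 B_ : 2 bb (out of 4)
Looking for: ebony (gg) and long (B_)
P(ebony) = 1/4, P(long) = 2/4
P(both) = 1/4 × 2/4 = 2/16 = 1/8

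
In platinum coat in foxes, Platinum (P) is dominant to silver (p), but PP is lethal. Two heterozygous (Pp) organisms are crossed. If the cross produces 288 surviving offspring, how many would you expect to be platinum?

Cross: Pp × Pp
Punnett square offspring (before lethality): 1 PP, 2 Pp, 1 pp
The PP genotype is lethal (embryos die); surviving offspring: 2 Pp, 1 pp
platinum: 2 out of 3 → fraction 2/3
Expected count = 2/3 × 288 = 192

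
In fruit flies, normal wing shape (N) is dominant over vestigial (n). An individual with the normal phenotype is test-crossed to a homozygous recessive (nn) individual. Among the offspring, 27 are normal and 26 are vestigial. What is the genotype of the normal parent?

Test cross: ? × nn
Offspring: 27 normal, 26 vestigial — approximately 1:1.
A 1:1 ratio in a test cross indicates the unknown parent is heterozygous (Nn).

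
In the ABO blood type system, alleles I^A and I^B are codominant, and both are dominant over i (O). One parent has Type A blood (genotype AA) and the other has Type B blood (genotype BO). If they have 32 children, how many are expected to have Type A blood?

Cross: AA × BO
Possible offspring genotypes: 2 AB, 2 AO
Blood type counts: 2 Type AB, 2 Type A
Probability of Type A: 2/4 = 1/2
Expected count = 1/2 × 32 = 16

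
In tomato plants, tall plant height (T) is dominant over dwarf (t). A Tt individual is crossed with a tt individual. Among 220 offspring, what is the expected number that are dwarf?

Punnett square for Tt × tt:
Offspring genotypes: 2 Tt, 2 tt
tall: 2, dwarf: 2
dwarf: 2 out of 4 → fraction 1/2
Expected count = 1/2 × 220 = 110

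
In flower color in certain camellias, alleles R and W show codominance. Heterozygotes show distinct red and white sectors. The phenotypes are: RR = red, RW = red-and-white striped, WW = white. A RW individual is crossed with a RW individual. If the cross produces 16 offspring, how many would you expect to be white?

Punnett square for RW × RW:
Offspring genotypes: 1 RR, 2 RW, 1 WW
Phenotype counts: 1 red, 2 red-and-white striped, 1 white
white: 1 out of 4 → fraction 1/4
Expected count = 1/4 × 16 = 4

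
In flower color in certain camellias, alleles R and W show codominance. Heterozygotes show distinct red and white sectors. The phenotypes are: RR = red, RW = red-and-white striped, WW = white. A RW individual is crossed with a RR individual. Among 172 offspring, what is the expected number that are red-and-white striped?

Punnett square for RW × RR:
Offspring genotypes: 2 RR, 2 RW
Phenotype counts: 2 red, 2 red-and-white striped
red-and-white striped: 2 out of 4 → fraction 1/2
Expected count = 1/2 × 172 = 86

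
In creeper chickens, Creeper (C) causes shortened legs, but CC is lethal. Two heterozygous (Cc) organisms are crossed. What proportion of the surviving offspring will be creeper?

Cross: Cc × Cc
Punnett square offspring (before lethality): 1 CC, 2 Cc, 1 cc
The CC genotype is lethal (embryos die); surviving offspring: 2 Cc, 1 cc
creeper: 2 out of 3
Probability: 2/3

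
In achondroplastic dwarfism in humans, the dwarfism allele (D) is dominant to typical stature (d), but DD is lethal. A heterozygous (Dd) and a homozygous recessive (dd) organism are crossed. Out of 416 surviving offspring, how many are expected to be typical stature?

Cross: Dd × dd
Punnett square offspring (before lethality): 2 Dd, 2 dd
No DD offspring are produced in this cross.
typical stature: 2 out of 4 → fraction 1/2
Expected count = 1/2 × 416 = 208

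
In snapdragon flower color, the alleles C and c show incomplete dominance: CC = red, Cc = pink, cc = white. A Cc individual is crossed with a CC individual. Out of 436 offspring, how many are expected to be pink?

Punnett square for Cc × CC:
Offspring genotypes: 2 CC, 2 Cc
Phenotype counts: 2 red, 2 pink
pink: 2 out of 4 → fraction 1/2
Expected count = 1/2 × 436 = 218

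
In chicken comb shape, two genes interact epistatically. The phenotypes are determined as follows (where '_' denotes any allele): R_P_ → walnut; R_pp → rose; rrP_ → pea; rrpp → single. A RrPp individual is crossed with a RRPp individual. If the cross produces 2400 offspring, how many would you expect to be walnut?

Cross: RrPp × RRPp — consider each gene separately:
R gene: Rr × RR → 2 RR, 2 Rr → 4 R_ (out of 4)
P gene: Pp × Pp → 1 PP, 2 Pp, 1 pp → 3 P_ : 1 pp (out of 4)
Genotype classes (out of 4 × 4 = 16): R_P_ = 4×3 = 12; R_pp = 4×1 = 4
Apply the phenotype rules: R_P_ (12) → walnut; R_pp (4) → rose
Phenotype counts (out of 16): 12 walnut, 4 rose
walnut: 12 out of 16 → fraction 3/4
Expected count = 3/4 × 2400 = 1800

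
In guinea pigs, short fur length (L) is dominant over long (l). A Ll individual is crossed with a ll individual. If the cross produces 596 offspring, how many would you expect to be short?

Punnett square for Ll × ll:
Offspring genotypes: 2 Ll, 2 ll
short: 2, long: 2
short: 2 out of 4 → fraction 1/2
Expected count = 1/2 × 596 = 298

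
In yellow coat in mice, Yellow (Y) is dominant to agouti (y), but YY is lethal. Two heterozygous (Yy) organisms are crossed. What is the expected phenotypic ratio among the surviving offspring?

Cross: Yy × Yy
Punnett square offspring (before lethality): 1 YY, 2 Yy, 1 yy
The YY genotype is lethal (embryos die); surviving offspring: 2 Yy, 1 yy
Ratio: 2 yellow : 1 agouti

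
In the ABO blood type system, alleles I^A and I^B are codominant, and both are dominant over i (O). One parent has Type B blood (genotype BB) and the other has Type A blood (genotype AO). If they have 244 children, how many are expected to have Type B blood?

Cross: BB × AO
Possible offspring genotypes: 2 AB, 2 BO
Blood type counts: 2 Type AB, 2 Type B
Probability of Type B: 2/4 = 1/2
Expected count = 1/2 × 244 = 122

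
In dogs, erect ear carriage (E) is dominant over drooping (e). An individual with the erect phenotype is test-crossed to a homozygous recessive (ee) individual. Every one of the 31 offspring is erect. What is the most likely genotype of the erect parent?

Test cross: ? × ee
All offspring are erect.
If the unknown parent were heterozygous (Ee), about half of 31 offspring would be drooping; none are. The unknown parent is most likely homozygous dominant (EE).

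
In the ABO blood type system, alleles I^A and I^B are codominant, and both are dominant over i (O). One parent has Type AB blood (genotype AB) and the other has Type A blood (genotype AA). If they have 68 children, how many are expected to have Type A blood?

Cross: AB × AA
Possible offspring genotypes: 2 AA, 2 AB
Blood type counts: 2 Type A, 2 Type AB
Probability of Type A: 2/4 = 1/2
Expected count = 1/2 × 68 = 34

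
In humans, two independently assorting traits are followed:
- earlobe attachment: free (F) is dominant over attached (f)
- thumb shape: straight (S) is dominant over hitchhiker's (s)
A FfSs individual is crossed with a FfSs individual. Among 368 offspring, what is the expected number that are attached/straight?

Dihybrid cross FfSs × FfSs — consider each gene separately:
earlobe attachment: Ff × Ff → 1 FF, 2 Ff, 1 ff → 3 F_ : 1 ff (out of 4)
thumb shape: Ss × Ss → 1 SS, 2 Ss, 1 ss → 3 S_ : 1 ss (out of 4)
Combine (counts out of 4 × 4 = 16): free/straight (F_S_) = 3×3 = 9; free/hitchhiker's (F_ss) = 3×1 = 3; attached/straight (ffS_) = 1×3 = 3; attached/hitchhiker's (ffss) = 1×1 = 1
Phenotype counts (out of 16): 9 free/straight, 3 free/hitchhiker's, 3 attached/straight, 1 attached/hitchhiker's
attached/straight: 3 out of 16 → fraction 3/16
Expected count = 3/16 × 368 = 69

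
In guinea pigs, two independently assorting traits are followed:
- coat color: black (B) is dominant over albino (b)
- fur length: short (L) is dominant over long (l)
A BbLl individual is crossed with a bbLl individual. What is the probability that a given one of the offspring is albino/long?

Dihybrid cross BbLl × bbLl — consider each gene separately:
coat color: Bb × bb → 2 Bb, 2 bb → 2 B_ : 2 bb (out of 4)
fur length: Ll × Ll → 1 LL, 2 Ll, 1 ll → 3 L_ : 1 ll (out of 4)
Combine (counts out of 4 × 4 = 16): black/short (B_L_) = 2×3 = 6; black/long (B_ll) = 2×1 = 2; albino/short (bbL_) = 2×3 = 6; albino/long (bbll) = 2×1 = 2
Phenotype counts (out of 16): 6 black/short, 2 black/long, 6 albino/short, 2 albino/long
albino/long: 2 out of 16
Probability: 2/16 = 1/8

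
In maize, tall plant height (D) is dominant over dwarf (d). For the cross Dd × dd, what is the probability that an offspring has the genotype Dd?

Punnett square for Dd × dd:
Offspring genotypes: 2 Dd, 2 dd
Total offspring: 4
Count with target: 2
Probability: 2/4 = 1/2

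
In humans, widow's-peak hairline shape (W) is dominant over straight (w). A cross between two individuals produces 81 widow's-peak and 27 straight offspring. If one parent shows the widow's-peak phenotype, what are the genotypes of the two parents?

Observed offspring: 81 widow's-peak, 27 straight
The observed ratio simplifies to 3:1. Straight (ww) offspring appear, so each parent must contribute one w allele. The parent stated to show widow's-peak carries W, so it is Ww. The other parent is then either Ww or ww: Ww × ww would give a 1:1 split, whereas Ww × Ww gives 3:1 — matching the data. So both parents are heterozygous (Ww × Ww).
Parent genotypes: Ww × Ww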